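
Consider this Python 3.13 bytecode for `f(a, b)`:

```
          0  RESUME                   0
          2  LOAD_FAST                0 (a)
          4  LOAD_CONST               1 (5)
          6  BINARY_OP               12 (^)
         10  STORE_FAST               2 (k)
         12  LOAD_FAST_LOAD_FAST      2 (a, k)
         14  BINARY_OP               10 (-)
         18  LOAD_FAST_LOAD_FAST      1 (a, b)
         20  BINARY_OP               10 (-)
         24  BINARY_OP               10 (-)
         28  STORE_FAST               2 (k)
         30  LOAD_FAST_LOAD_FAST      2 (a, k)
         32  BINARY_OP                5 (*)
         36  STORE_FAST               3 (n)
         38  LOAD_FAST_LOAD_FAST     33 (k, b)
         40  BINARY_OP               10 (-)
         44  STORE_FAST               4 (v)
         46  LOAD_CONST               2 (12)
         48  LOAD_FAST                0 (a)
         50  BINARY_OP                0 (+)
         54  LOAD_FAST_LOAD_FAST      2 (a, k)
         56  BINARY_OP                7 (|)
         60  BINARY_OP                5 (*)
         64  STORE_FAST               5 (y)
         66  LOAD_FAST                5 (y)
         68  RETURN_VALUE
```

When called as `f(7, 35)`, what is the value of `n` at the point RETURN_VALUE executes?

231

LOAD_FAST a → push 7. Stack: [7]
LOAD_CONST → push 5. Stack: [7, 5]
BINARY_OP ^ → 7 ^ 5 = 2. Stack: [2]
STORE_FAST k → k=2. Stack: []
LOAD_FAST_LOAD_FAST a,k → push 7,2. Stack: [7, 2]
BINARY_OP - → 7 - 2 = 5. Stack: [5]
LOAD_FAST_LOAD_FAST a,b → push 7,35. Stack: [5, 7, 35]
BINARY_OP - → 7 - 35 = -28. Stack: [5, -28]
BINARY_OP - → 5 - -28 = 33. Stack: [33]
STORE_FAST k → k=33. Stack: []
LOAD_FAST_LOAD_FAST a,k → push 7,33. Stack: [7, 33]
BINARY_OP * → 7 * 33 = 231. Stack: [231]
STORE_FAST n → n=231. Stack: []
LOAD_FAST_LOAD_FAST k,b → push 33,35. Stack: [33, 35]
BINARY_OP - → 33 - 35 = -2. Stack: [-2]
STORE_FAST v → v=-2. Stack: []
LOAD_CONST → push 12. Stack: [12]
LOAD_FAST a → push 7. Stack: [12, 7]
BINARY_OP + → 12 + 7 = 19. Stack: [19]
LOAD_FAST_LOAD_FAST a,k → push 7,33. Stack: [19, 7, 33]
BINARY_OP | → 7 | 33 = 39. Stack: [19, 39]
BINARY_OP * → 19 * 39 = 741. Stack: [741]
STORE_FAST y → y=741. Stack: []
LOAD_FAST y → push 741. Stack: [741]
RETURN_VALUE → return 741.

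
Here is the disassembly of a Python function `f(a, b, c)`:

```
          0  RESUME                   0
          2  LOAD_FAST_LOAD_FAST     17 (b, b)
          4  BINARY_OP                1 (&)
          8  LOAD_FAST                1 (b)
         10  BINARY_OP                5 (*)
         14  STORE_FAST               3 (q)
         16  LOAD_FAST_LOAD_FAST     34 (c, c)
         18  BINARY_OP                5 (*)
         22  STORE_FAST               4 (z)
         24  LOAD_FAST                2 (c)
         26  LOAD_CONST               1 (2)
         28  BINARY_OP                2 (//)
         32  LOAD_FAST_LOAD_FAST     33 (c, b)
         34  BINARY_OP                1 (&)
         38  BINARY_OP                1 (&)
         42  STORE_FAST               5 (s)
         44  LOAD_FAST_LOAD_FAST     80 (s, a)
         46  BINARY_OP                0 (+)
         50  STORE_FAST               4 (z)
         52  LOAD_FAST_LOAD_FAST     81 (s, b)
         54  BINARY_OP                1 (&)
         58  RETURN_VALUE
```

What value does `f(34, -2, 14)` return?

LOAD_FAST_LOAD_FAST b,b → push -2,-2. Stack: [-2, -2]
BINARY_OP & → -2 & -2 = -2. Stack: [-2]
LOAD_FAST b → push -2. Stack: [-2, -2]
BINARY_OP * → -2 * -2 = 4. Stack: [4]
STORE_FAST q → q=4. Stack: []
LOAD_FAST_LOAD_FAST c,c → push 14,14. Stack: [14, 14]
BINARY_OP * → 14 * 14 = 196. Stack: [196]
STORE_FAST z → z=196. Stack: []
LOAD_FAST c → push 14. Stack: [14]
LOAD_CONST → push 2. Stack: [14, 2]
BINARY_OP // → 14 // 2 = 7. Stack: [7]
LOAD_FAST_LOAD_FAST c,b → push 14,-2. Stack: [7, 14, -2]
BINARY_OP & → 14 & -2 = 14. Stack: [7, 14]
BINARY_OP & → 7 & 14 = 6. Stack: [6]
STORE_FAST s → s=6. Stack: []
LOAD_FAST_LOAD_FAST s,a → push 6,34. Stack: [6, 34]
BINARY_OP + → 6 + 34 = 40. Stack: [40]
STORE_FAST z → z=40. Stack: []
LOAD_FAST_LOAD_FAST s,b → push 6,-2. Stack: [6, -2]
BINARY_OP & → 6 & -2 = 6. Stack: [6]
RETURN_VALUE → return 6.

6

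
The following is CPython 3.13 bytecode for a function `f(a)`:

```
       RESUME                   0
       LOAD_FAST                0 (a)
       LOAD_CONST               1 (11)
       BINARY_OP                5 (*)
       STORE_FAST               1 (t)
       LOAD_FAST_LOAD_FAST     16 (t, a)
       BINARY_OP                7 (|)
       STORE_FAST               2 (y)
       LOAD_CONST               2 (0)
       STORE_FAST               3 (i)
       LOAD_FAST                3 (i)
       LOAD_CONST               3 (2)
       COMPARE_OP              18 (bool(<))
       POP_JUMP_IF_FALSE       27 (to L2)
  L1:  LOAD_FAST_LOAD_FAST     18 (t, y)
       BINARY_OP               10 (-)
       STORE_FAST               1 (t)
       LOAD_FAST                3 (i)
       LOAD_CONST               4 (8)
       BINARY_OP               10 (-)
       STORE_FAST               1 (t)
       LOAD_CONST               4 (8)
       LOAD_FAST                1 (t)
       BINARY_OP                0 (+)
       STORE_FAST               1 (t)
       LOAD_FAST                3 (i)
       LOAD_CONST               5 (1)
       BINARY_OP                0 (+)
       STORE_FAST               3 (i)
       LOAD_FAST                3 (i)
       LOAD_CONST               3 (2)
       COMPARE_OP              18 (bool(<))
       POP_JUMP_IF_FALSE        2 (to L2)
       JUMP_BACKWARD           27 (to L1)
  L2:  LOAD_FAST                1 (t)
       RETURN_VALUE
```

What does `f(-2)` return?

LOAD_FAST a → push -2. Stack: [-2]
LOAD_CONST → push 11. Stack: [-2, 11]
BINARY_OP * → -2 * 11 = -22. Stack: [-22]
STORE_FAST t → t=-22. Stack: []
LOAD_FAST_LOAD_FAST t,a → push -22,-2. Stack: [-22, -2]
BINARY_OP | → -22 | -2 = -2. Stack: [-2]
STORE_FAST y → y=-2. Stack: []
LOAD_CONST → push 0. Stack: [0]
STORE_FAST i → i=0. Stack: []
LOAD_FAST i → push 0. Stack: [0]
LOAD_CONST → push 2. Stack: [0, 2]
COMPARE_OP bool(<) → 0 vs 2 = True. Stack: [True]
POP_JUMP_IF_FALSE → pop True; no jump. Stack: []
LOAD_FAST_LOAD_FAST t,y → push -22,-2. Stack: [-22, -2]
BINARY_OP - → -22 - -2 = -20. Stack: [-20]
STORE_FAST t → t=-20. Stack: []
LOAD_FAST i → push 0. Stack: [0]
LOAD_CONST → push 8. Stack: [0, 8]
BINARY_OP - → 0 - 8 = -8. Stack: [-8]
STORE_FAST t → t=-8. Stack: []
LOAD_CONST → push 8. Stack: [8]
LOAD_FAST t → push -8. Stack: [8, -8]
BINARY_OP + → 8 + -8 = 0. Stack: [0]
STORE_FAST t → t=0. Stack: []
LOAD_FAST i → push 0. Stack: [0]
LOAD_CONST → push 1. Stack: [0, 1]
BINARY_OP + → 0 + 1 = 1. Stack: [1]
STORE_FAST i → i=1. Stack: []
LOAD_FAST i → push 1. Stack: [1]
LOAD_CONST → push 2. Stack: [1, 2]
COMPARE_OP bool(<) → 1 vs 2 = True. Stack: [True]
POP_JUMP_IF_FALSE → pop True; no jump. Stack: []
LOAD_FAST_LOAD_FAST t,y → push 0,-2. Stack: [0, -2]
BINARY_OP - → 0 - -2 = 2. Stack: [2]
STORE_FAST t → t=2. Stack: []
LOAD_FAST i → push 1. Stack: [1]
LOAD_CONST → push 8. Stack: [1, 8]
BINARY_OP - → 1 - 8 = -7. Stack: [-7]
STORE_FAST t → t=-7. Stack: []
LOAD_CONST → push 8. Stack: [8]
LOAD_FAST t → push -7. Stack: [8, -7]
BINARY_OP + → 8 + -7 = 1. Stack: [1]
STORE_FAST t → t=1. Stack: []
LOAD_FAST i → push 1. Stack: [1]
LOAD_CONST → push 1. Stack: [1, 1]
BINARY_OP + → 1 + 1 = 2. Stack: [2]
STORE_FAST i → i=2. Stack: []
LOAD_FAST i → push 2. Stack: [2]
LOAD_CONST → push 2. Stack: [2, 2]
COMPARE_OP bool(<) → 2 vs 2 = False. Stack: [False]
POP_JUMP_IF_FALSE → pop False; jump. Stack: []
LOAD_FAST t → push 1. Stack: [1]
RETURN_VALUE → return 1.

1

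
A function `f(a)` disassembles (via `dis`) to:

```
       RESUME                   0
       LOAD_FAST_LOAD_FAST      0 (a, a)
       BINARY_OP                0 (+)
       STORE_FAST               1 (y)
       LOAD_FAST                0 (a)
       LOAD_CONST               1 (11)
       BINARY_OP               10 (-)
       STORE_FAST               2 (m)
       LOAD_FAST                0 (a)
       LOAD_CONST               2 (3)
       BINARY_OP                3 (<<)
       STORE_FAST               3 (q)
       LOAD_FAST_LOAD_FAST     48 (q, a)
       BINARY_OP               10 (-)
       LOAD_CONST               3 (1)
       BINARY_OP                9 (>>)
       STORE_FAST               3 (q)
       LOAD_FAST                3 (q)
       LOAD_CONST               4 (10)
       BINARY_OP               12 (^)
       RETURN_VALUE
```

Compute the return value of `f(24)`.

94

LOAD_FAST_LOAD_FAST a,a → push 24,24. Stack: [24, 24]
BINARY_OP + → 24 + 24 = 48. Stack: [48]
STORE_FAST y → y=48. Stack: []
LOAD_FAST a → push 24. Stack: [24]
LOAD_CONST → push 11. Stack: [24, 11]
BINARY_OP - → 24 - 11 = 13. Stack: [13]
STORE_FAST m → m=13. Stack: []
LOAD_FAST a → push 24. Stack: [24]
LOAD_CONST → push 3. Stack: [24, 3]
BINARY_OP << → 24 << 3 = 192. Stack: [192]
STORE_FAST q → q=192. Stack: []
LOAD_FAST_LOAD_FAST q,a → push 192,24. Stack: [192, 24]
BINARY_OP - → 192 - 24 = 168. Stack: [168]
LOAD_CONST → push 1. Stack: [168, 1]
BINARY_OP >> → 168 >> 1 = 84. Stack: [84]
STORE_FAST q → q=84. Stack: []
LOAD_FAST q → push 84. Stack: [84]
LOAD_CONST → push 10. Stack: [84, 10]
BINARY_OP ^ → 84 ^ 10 = 94. Stack: [94]
RETURN_VALUE → return 94.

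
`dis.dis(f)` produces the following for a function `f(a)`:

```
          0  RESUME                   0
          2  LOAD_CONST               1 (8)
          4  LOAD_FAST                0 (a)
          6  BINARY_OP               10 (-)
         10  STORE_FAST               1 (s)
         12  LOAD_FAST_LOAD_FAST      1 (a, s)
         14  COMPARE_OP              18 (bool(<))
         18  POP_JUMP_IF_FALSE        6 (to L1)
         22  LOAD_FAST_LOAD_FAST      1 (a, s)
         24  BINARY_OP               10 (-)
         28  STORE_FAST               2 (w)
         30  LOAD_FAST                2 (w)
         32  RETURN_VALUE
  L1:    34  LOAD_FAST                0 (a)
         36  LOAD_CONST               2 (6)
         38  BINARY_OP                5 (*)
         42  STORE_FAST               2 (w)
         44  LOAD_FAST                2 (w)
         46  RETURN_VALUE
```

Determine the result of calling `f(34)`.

LOAD_CONST → push 8. Stack: [8]
LOAD_FAST a → push 34. Stack: [8, 34]
BINARY_OP - → 8 - 34 = -26. Stack: [-26]
STORE_FAST s → s=-26. Stack: []
LOAD_FAST_LOAD_FAST a,s → push 34,-26. Stack: [34, -26]
COMPARE_OP bool(<) → 34 vs -26 = False. Stack: [False]
POP_JUMP_IF_FALSE → pop False; jump. Stack: []
LOAD_FAST a → push 34. Stack: [34]
LOAD_CONST → push 6. Stack: [34, 6]
BINARY_OP * → 34 * 6 = 204. Stack: [204]
STORE_FAST w → w=204. Stack: []
LOAD_FAST w → push 204. Stack: [204]
RETURN_VALUE → return 204.

204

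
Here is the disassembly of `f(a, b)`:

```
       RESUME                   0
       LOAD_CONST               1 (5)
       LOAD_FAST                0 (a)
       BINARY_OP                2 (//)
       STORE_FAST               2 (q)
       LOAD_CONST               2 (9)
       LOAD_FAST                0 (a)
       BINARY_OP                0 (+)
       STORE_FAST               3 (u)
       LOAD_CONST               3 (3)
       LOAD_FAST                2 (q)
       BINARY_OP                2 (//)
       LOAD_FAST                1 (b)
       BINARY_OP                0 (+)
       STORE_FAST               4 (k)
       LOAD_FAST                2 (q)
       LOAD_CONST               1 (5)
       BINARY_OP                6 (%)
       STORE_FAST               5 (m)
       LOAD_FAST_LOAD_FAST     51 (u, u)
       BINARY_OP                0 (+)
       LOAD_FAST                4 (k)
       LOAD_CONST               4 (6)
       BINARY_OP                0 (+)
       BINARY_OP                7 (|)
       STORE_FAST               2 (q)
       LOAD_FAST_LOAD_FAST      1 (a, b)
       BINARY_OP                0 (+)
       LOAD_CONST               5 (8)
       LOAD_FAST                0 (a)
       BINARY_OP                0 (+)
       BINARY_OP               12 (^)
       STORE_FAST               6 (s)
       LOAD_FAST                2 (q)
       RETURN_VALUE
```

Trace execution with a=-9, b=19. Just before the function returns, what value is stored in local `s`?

LOAD_CONST → push 5. Stack: [5]
LOAD_FAST a → push -9. Stack: [5, -9]
BINARY_OP // → 5 // -9 = -1. Stack: [-1]
STORE_FAST q → q=-1. Stack: []
LOAD_CONST → push 9. Stack: [9]
LOAD_FAST a → push -9. Stack: [9, -9]
BINARY_OP + → 9 + -9 = 0. Stack: [0]
STORE_FAST u → u=0. Stack: []
LOAD_CONST → push 3. Stack: [3]
LOAD_FAST q → push -1. Stack: [3, -1]
BINARY_OP // → 3 // -1 = -3. Stack: [-3]
LOAD_FAST b → push 19. Stack: [-3, 19]
BINARY_OP + → -3 + 19 = 16. Stack: [16]
STORE_FAST k → k=16. Stack: []
LOAD_FAST q → push -1. Stack: [-1]
LOAD_CONST → push 5. Stack: [-1, 5]
BINARY_OP % → -1 % 5 = 4. Stack: [4]
STORE_FAST m → m=4. Stack: []
LOAD_FAST_LOAD_FAST u,u → push 0,0. Stack: [0, 0]
BINARY_OP + → 0 + 0 = 0. Stack: [0]
LOAD_FAST k → push 16. Stack: [0, 16]
LOAD_CONST → push 6. Stack: [0, 16, 6]
BINARY_OP + → 16 + 6 = 22. Stack: [0, 22]
BINARY_OP | → 0 | 22 = 22. Stack: [22]
STORE_FAST q → q=22. Stack: []
LOAD_FAST_LOAD_FAST a,b → push -9,19. Stack: [-9, 19]
BINARY_OP + → -9 + 19 = 10. Stack: [10]
LOAD_CONST → push 8. Stack: [10, 8]
LOAD_FAST a → push -9. Stack: [10, 8, -9]
BINARY_OP + → 8 + -9 = -1. Stack: [10, -1]
BINARY_OP ^ → 10 ^ -1 = -11. Stack: [-11]
STORE_FAST s → s=-11. Stack: []
LOAD_FAST q → push 22. Stack: [22]
RETURN_VALUE → return 22.

-11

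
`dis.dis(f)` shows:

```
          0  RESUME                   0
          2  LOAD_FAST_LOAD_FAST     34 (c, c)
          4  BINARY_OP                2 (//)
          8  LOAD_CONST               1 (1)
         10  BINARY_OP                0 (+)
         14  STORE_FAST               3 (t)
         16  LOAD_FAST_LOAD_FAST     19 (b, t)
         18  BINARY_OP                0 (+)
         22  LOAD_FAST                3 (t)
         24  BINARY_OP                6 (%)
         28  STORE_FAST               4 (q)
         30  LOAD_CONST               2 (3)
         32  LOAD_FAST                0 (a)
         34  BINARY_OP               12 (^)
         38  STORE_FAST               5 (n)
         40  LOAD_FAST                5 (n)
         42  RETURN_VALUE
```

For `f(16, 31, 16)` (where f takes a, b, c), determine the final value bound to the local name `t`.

2

LOAD_FAST_LOAD_FAST c,c → push 16,16. Stack: [16, 16]
BINARY_OP // → 16 // 16 = 1. Stack: [1]
LOAD_CONST → push 1. Stack: [1, 1]
BINARY_OP + → 1 + 1 = 2. Stack: [2]
STORE_FAST t → t=2. Stack: []
LOAD_FAST_LOAD_FAST b,t → push 31,2. Stack: [31, 2]
BINARY_OP + → 31 + 2 = 33. Stack: [33]
LOAD_FAST t → push 2. Stack: [33, 2]
BINARY_OP % → 33 % 2 = 1. Stack: [1]
STORE_FAST q → q=1. Stack: []
LOAD_CONST → push 3. Stack: [3]
LOAD_FAST a → push 16. Stack: [3, 16]
BINARY_OP ^ → 3 ^ 16 = 19. Stack: [19]
STORE_FAST n → n=19. Stack: []
LOAD_FAST n → push 19. Stack: [19]
RETURN_VALUE → return 19.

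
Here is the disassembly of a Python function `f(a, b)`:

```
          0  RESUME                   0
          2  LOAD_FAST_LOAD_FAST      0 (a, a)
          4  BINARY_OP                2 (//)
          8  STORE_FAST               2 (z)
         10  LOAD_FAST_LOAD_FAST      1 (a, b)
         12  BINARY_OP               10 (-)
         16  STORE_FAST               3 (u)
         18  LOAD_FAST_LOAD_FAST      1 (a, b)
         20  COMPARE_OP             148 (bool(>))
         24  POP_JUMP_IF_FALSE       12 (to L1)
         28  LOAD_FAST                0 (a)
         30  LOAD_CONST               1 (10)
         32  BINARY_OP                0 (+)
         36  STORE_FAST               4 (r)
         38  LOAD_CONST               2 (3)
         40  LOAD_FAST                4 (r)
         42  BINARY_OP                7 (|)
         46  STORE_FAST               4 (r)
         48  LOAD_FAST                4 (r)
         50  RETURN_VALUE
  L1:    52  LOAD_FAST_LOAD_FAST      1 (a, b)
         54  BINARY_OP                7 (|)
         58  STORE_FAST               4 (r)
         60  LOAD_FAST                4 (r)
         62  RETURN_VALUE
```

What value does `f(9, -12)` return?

LOAD_FAST_LOAD_FAST a,a → push 9,9. Stack: [9, 9]
BINARY_OP // → 9 // 9 = 1. Stack: [1]
STORE_FAST z → z=1. Stack: []
LOAD_FAST_LOAD_FAST a,b → push 9,-12. Stack: [9, -12]
BINARY_OP - → 9 - -12 = 21. Stack: [21]
STORE_FAST u → u=21. Stack: []
LOAD_FAST_LOAD_FAST a,b → push 9,-12. Stack: [9, -12]
COMPARE_OP bool(>) → 9 vs -12 = True. Stack: [True]
POP_JUMP_IF_FALSE → pop True; no jump. Stack: []
LOAD_FAST a → push 9. Stack: [9]
LOAD_CONST → push 10. Stack: [9, 10]
BINARY_OP + → 9 + 10 = 19. Stack: [19]
STORE_FAST r → r=19. Stack: []
LOAD_CONST → push 3. Stack: [3]
LOAD_FAST r → push 19. Stack: [3, 19]
BINARY_OP | → 3 | 19 = 19. Stack: [19]
STORE_FAST r → r=19. Stack: []
LOAD_FAST r → push 19. Stack: [19]
RETURN_VALUE → return 19.

19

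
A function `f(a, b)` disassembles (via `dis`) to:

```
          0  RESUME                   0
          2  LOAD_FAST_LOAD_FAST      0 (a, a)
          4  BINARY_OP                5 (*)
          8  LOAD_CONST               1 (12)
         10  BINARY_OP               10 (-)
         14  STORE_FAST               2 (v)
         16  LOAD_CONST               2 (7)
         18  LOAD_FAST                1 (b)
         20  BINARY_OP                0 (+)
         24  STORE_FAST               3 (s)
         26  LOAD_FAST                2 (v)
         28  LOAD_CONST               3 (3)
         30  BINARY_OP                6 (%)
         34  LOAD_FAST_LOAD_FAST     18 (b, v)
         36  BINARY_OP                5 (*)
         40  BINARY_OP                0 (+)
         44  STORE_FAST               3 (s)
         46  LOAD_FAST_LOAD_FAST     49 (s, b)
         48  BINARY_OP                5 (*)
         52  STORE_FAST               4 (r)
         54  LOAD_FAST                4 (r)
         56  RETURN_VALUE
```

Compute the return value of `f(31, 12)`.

136668

LOAD_FAST_LOAD_FAST a,a → push 31,31. Stack: [31, 31]
BINARY_OP * → 31 * 31 = 961. Stack: [961]
LOAD_CONST → push 12. Stack: [961, 12]
BINARY_OP - → 961 - 12 = 949. Stack: [949]
STORE_FAST v → v=949. Stack: []
LOAD_CONST → push 7. Stack: [7]
LOAD_FAST b → push 12. Stack: [7, 12]
BINARY_OP + → 7 + 12 = 19. Stack: [19]
STORE_FAST s → s=19. Stack: []
LOAD_FAST v → push 949. Stack: [949]
LOAD_CONST → push 3. Stack: [949, 3]
BINARY_OP % → 949 % 3 = 1. Stack: [1]
LOAD_FAST_LOAD_FAST b,v → push 12,949. Stack: [1, 12, 949]
BINARY_OP * → 12 * 949 = 11388. Stack: [1, 11388]
BINARY_OP + → 1 + 11388 = 11389. Stack: [11389]
STORE_FAST s → s=11389. Stack: []
LOAD_FAST_LOAD_FAST s,b → push 11389,12. Stack: [11389, 12]
BINARY_OP * → 11389 * 12 = 136668. Stack: [136668]
STORE_FAST r → r=136668. Stack: []
LOAD_FAST r → push 136668. Stack: [136668]
RETURN_VALUE → return 136668.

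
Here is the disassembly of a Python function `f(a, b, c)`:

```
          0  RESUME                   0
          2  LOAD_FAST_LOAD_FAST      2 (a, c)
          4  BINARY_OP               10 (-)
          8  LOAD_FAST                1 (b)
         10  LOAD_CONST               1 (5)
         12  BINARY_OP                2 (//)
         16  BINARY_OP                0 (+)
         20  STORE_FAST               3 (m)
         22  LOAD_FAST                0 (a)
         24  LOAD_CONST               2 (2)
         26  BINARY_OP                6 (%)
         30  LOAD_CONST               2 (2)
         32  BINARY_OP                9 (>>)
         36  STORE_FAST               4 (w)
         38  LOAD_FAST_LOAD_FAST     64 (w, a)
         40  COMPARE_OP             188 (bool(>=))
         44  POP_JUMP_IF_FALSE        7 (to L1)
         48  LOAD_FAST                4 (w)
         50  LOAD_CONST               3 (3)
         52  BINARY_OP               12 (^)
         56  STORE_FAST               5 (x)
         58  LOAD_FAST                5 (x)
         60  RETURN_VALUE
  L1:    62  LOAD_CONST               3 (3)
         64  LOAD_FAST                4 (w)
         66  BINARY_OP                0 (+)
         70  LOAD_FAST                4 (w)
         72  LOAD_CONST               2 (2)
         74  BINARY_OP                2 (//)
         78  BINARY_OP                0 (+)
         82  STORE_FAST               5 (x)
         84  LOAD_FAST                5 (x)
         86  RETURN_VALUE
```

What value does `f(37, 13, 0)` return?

3

LOAD_FAST_LOAD_FAST a,c → push 37,0. Stack: [37, 0]
BINARY_OP - → 37 - 0 = 37. Stack: [37]
LOAD_FAST b → push 13. Stack: [37, 13]
LOAD_CONST → push 5. Stack: [37, 13, 5]
BINARY_OP // → 13 // 5 = 2. Stack: [37, 2]
BINARY_OP + → 37 + 2 = 39. Stack: [39]
STORE_FAST m → m=39. Stack: []
LOAD_FAST a → push 37. Stack: [37]
LOAD_CONST → push 2. Stack: [37, 2]
BINARY_OP % → 37 % 2 = 1. Stack: [1]
LOAD_CONST → push 2. Stack: [1, 2]
BINARY_OP >> → 1 >> 2 = 0. Stack: [0]
STORE_FAST w → w=0. Stack: []
LOAD_FAST_LOAD_FAST w,a → push 0,37. Stack: [0, 37]
COMPARE_OP bool(>=) → 0 vs 37 = False. Stack: [False]
POP_JUMP_IF_FALSE → pop False; jump. Stack: []
LOAD_CONST → push 3. Stack: [3]
LOAD_FAST w → push 0. Stack: [3, 0]
BINARY_OP + → 3 + 0 = 3. Stack: [3]
LOAD_FAST w → push 0. Stack: [3, 0]
LOAD_CONST → push 2. Stack: [3, 0, 2]
BINARY_OP // → 0 // 2 = 0. Stack: [3, 0]
BINARY_OP + → 3 + 0 = 3. Stack: [3]
STORE_FAST x → x=3. Stack: []
LOAD_FAST x → push 3. Stack: [3]
RETURN_VALUE → return 3.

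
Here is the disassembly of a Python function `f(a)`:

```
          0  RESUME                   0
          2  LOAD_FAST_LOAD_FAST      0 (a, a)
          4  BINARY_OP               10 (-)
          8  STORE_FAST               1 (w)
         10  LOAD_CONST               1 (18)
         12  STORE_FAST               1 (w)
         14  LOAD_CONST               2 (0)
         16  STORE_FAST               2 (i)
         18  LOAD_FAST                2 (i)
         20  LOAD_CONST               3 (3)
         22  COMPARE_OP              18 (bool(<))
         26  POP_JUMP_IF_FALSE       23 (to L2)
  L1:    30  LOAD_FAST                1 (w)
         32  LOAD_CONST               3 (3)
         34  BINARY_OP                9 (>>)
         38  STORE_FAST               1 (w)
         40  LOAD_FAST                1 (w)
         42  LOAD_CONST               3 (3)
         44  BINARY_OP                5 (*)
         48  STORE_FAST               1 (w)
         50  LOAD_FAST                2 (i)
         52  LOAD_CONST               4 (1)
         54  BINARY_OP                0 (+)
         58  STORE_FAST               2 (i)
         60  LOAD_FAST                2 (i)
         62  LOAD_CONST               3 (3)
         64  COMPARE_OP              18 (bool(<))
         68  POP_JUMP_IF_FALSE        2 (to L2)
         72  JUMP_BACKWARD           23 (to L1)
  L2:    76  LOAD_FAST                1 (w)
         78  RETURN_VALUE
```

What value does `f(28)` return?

LOAD_FAST_LOAD_FAST a,a → push 28,28. Stack: [28, 28]
BINARY_OP - → 28 - 28 = 0. Stack: [0]
STORE_FAST w → w=0. Stack: []
LOAD_CONST → push 18. Stack: [18]
STORE_FAST w → w=18. Stack: []
LOAD_CONST → push 0. Stack: [0]
STORE_FAST i → i=0. Stack: []
LOAD_FAST i → push 0. Stack: [0]
LOAD_CONST → push 3. Stack: [0, 3]
COMPARE_OP bool(<) → 0 vs 3 = True. Stack: [True]
POP_JUMP_IF_FALSE → pop True; no jump. Stack: []
LOAD_FAST w → push 18. Stack: [18]
LOAD_CONST → push 3. Stack: [18, 3]
BINARY_OP >> → 18 >> 3 = 2. Stack: [2]
STORE_FAST w → w=2. Stack: []
LOAD_FAST w → push 2. Stack: [2]
LOAD_CONST → push 3. Stack: [2, 3]
BINARY_OP * → 2 * 3 = 6. Stack: [6]
STORE_FAST w → w=6. Stack: []
LOAD_FAST i → push 0. Stack: [0]
LOAD_CONST → push 1. Stack: [0, 1]
BINARY_OP + → 0 + 1 = 1. Stack: [1]
STORE_FAST i → i=1. Stack: []
LOAD_FAST i → push 1. Stack: [1]
LOAD_CONST → push 3. Stack: [1, 3]
COMPARE_OP bool(<) → 1 vs 3 = True. Stack: [True]
POP_JUMP_IF_FALSE → pop True; no jump. Stack: []
LOAD_FAST w → push 6. Stack: [6]
LOAD_CONST → push 3. Stack: [6, 3]
BINARY_OP >> → 6 >> 3 = 0. Stack: [0]
STORE_FAST w → w=0. Stack: []
LOAD_FAST w → push 0. Stack: [0]
LOAD_CONST → push 3. Stack: [0, 3]
BINARY_OP * → 0 * 3 = 0. Stack: [0]
STORE_FAST w → w=0. Stack: []
LOAD_FAST i → push 1. Stack: [1]
LOAD_CONST → push 1. Stack: [1, 1]
BINARY_OP + → 1 + 1 = 2. Stack: [2]
STORE_FAST i → i=2. Stack: []
LOAD_FAST i → push 2. Stack: [2]
LOAD_CONST → push 3. Stack: [2, 3]
COMPARE_OP bool(<) → 2 vs 3 = True. Stack: [True]
POP_JUMP_IF_FALSE → pop True; no jump. Stack: []
LOAD_FAST w → push 0. Stack: [0]
LOAD_CONST → push 3. Stack: [0, 3]
BINARY_OP >> → 0 >> 3 = 0. Stack: [0]
STORE_FAST w → w=0. Stack: []
LOAD_FAST w → push 0. Stack: [0]
LOAD_CONST → push 3. Stack: [0, 3]
BINARY_OP * → 0 * 3 = 0. Stack: [0]
STORE_FAST w → w=0. Stack: []
LOAD_FAST i → push 2. Stack: [2]
LOAD_CONST → push 1. Stack: [2, 1]
BINARY_OP + → 2 + 1 = 3. Stack: [3]
STORE_FAST i → i=3. Stack: []
LOAD_FAST i → push 3. Stack: [3]
LOAD_CONST → push 3. Stack: [3, 3]
COMPARE_OP bool(<) → 3 vs 3 = False. Stack: [False]
POP_JUMP_IF_FALSE → pop False; jump. Stack: []
LOAD_FAST w → push 0. Stack: [0]
RETURN_VALUE → return 0.

0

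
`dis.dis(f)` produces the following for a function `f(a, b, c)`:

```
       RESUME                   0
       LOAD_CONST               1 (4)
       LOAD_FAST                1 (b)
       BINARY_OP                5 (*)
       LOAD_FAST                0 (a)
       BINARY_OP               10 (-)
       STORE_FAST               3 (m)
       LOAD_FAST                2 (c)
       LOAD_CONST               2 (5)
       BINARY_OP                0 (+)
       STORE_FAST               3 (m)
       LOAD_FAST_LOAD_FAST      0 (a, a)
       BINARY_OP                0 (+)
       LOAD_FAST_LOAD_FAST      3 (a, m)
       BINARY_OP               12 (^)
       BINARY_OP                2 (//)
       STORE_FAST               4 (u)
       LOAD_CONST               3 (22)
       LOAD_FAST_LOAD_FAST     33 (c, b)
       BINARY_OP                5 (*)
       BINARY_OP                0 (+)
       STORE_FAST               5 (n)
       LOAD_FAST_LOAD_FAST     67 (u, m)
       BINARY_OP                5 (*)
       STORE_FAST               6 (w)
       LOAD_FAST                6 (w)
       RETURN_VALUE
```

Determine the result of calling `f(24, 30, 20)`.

LOAD_CONST → push 4. Stack: [4]
LOAD_FAST b → push 30. Stack: [4, 30]
BINARY_OP * → 4 * 30 = 120. Stack: [120]
LOAD_FAST a → push 24. Stack: [120, 24]
BINARY_OP - → 120 - 24 = 96. Stack: [96]
STORE_FAST m → m=96. Stack: []
LOAD_FAST c → push 20. Stack: [20]
LOAD_CONST → push 5. Stack: [20, 5]
BINARY_OP + → 20 + 5 = 25. Stack: [25]
STORE_FAST m → m=25. Stack: []
LOAD_FAST_LOAD_FAST a,a → push 24,24. Stack: [24, 24]
BINARY_OP + → 24 + 24 = 48. Stack: [48]
LOAD_FAST_LOAD_FAST a,m → push 24,25. Stack: [48, 24, 25]
BINARY_OP ^ → 24 ^ 25 = 1. Stack: [48, 1]
BINARY_OP // → 48 // 1 = 48. Stack: [48]
STORE_FAST u → u=48. Stack: []
LOAD_CONST → push 22. Stack: [22]
LOAD_FAST_LOAD_FAST c,b → push 20,30. Stack: [22, 20, 30]
BINARY_OP * → 20 * 30 = 600. Stack: [22, 600]
BINARY_OP + → 22 + 600 = 622. Stack: [622]
STORE_FAST n → n=622. Stack: []
LOAD_FAST_LOAD_FAST u,m → push 48,25. Stack: [48, 25]
BINARY_OP * → 48 * 25 = 1200. Stack: [1200]
STORE_FAST w → w=1200. Stack: []
LOAD_FAST w → push 1200. Stack: [1200]
RETURN_VALUE → return 1200.

1200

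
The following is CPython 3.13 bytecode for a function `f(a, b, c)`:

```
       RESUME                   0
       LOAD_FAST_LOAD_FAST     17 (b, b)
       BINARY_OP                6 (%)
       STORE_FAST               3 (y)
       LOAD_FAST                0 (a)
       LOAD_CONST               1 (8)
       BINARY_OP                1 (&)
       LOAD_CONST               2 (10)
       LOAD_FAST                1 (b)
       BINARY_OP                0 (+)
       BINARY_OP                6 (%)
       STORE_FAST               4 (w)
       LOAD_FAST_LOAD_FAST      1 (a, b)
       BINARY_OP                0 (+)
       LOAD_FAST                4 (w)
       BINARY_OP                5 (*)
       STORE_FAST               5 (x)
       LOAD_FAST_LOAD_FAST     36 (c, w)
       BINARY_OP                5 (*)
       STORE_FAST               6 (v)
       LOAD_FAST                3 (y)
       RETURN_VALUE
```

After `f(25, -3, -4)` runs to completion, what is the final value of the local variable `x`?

LOAD_FAST_LOAD_FAST b,b → push -3,-3. Stack: [-3, -3]
BINARY_OP % → -3 % -3 = 0. Stack: [0]
STORE_FAST y → y=0. Stack: []
LOAD_FAST a → push 25. Stack: [25]
LOAD_CONST → push 8. Stack: [25, 8]
BINARY_OP & → 25 & 8 = 8. Stack: [8]
LOAD_CONST → push 10. Stack: [8, 10]
LOAD_FAST b → push -3. Stack: [8, 10, -3]
BINARY_OP + → 10 + -3 = 7. Stack: [8, 7]
BINARY_OP % → 8 % 7 = 1. Stack: [1]
STORE_FAST w → w=1. Stack: []
LOAD_FAST_LOAD_FAST a,b → push 25,-3. Stack: [25, -3]
BINARY_OP + → 25 + -3 = 22. Stack: [22]
LOAD_FAST w → push 1. Stack: [22, 1]
BINARY_OP * → 22 * 1 = 22. Stack: [22]
STORE_FAST x → x=22. Stack: []
LOAD_FAST_LOAD_FAST c,w → push -4,1. Stack: [-4, 1]
BINARY_OP * → -4 * 1 = -4. Stack: [-4]
STORE_FAST v → v=-4. Stack: []
LOAD_FAST y → push 0. Stack: [0]
RETURN_VALUE → return 0.

22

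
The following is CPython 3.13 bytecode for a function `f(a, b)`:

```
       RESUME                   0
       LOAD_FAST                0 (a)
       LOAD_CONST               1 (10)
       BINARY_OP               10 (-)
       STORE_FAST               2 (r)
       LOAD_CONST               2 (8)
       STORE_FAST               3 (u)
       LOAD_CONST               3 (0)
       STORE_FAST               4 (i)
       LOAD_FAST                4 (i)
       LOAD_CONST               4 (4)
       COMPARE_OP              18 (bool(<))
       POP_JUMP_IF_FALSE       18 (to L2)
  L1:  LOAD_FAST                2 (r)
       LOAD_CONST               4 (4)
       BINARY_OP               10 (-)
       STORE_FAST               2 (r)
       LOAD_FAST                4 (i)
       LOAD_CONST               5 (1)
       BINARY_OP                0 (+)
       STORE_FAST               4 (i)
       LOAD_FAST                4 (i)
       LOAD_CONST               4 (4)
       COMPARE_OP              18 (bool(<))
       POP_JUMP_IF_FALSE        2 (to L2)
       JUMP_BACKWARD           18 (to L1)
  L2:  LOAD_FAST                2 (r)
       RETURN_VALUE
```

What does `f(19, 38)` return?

LOAD_FAST a → push 19. Stack: [19]
LOAD_CONST → push 10. Stack: [19, 10]
BINARY_OP - → 19 - 10 = 9. Stack: [9]
STORE_FAST r → r=9. Stack: []
LOAD_CONST → push 8. Stack: [8]
STORE_FAST u → u=8. Stack: []
LOAD_CONST → push 0. Stack: [0]
STORE_FAST i → i=0. Stack: []
LOAD_FAST i → push 0. Stack: [0]
LOAD_CONST → push 4. Stack: [0, 4]
COMPARE_OP bool(<) → 0 vs 4 = True. Stack: [True]
POP_JUMP_IF_FALSE → pop True; no jump. Stack: []
LOAD_FAST r → push 9. Stack: [9]
LOAD_CONST → push 4. Stack: [9, 4]
BINARY_OP - → 9 - 4 = 5. Stack: [5]
STORE_FAST r → r=5. Stack: []
LOAD_FAST i → push 0. Stack: [0]
LOAD_CONST → push 1. Stack: [0, 1]
BINARY_OP + → 0 + 1 = 1. Stack: [1]
STORE_FAST i → i=1. Stack: []
LOAD_FAST i → push 1. Stack: [1]
LOAD_CONST → push 4. Stack: [1, 4]
COMPARE_OP bool(<) → 1 vs 4 = True. Stack: [True]
POP_JUMP_IF_FALSE → pop True; no jump. Stack: []
LOAD_FAST r → push 5. Stack: [5]
LOAD_CONST → push 4. Stack: [5, 4]
BINARY_OP - → 5 - 4 = 1. Stack: [1]
STORE_FAST r → r=1. Stack: []
LOAD_FAST i → push 1. Stack: [1]
LOAD_CONST → push 1. Stack: [1, 1]
BINARY_OP + → 1 + 1 = 2. Stack: [2]
STORE_FAST i → i=2. Stack: []
LOAD_FAST i → push 2. Stack: [2]
LOAD_CONST → push 4. Stack: [2, 4]
COMPARE_OP bool(<) → 2 vs 4 = True. Stack: [True]
POP_JUMP_IF_FALSE → pop True; no jump. Stack: []
LOAD_FAST r → push 1. Stack: [1]
LOAD_CONST → push 4. Stack: [1, 4]
BINARY_OP - → 1 - 4 = -3. Stack: [-3]
STORE_FAST r → r=-3. Stack: []
LOAD_FAST i → push 2. Stack: [2]
LOAD_CONST → push 1. Stack: [2, 1]
BINARY_OP + → 2 + 1 = 3. Stack: [3]
STORE_FAST i → i=3. Stack: []
LOAD_FAST i → push 3. Stack: [3]
LOAD_CONST → push 4. Stack: [3, 4]
COMPARE_OP bool(<) → 3 vs 4 = True. Stack: [True]
POP_JUMP_IF_FALSE → pop True; no jump. Stack: []
LOAD_FAST r → push -3. Stack: [-3]
LOAD_CONST → push 4. Stack: [-3, 4]
BINARY_OP - → -3 - 4 = -7. Stack: [-7]
STORE_FAST r → r=-7. Stack: []
LOAD_FAST i → push 3. Stack: [3]
LOAD_CONST → push 1. Stack: [3, 1]
BINARY_OP + → 3 + 1 = 4. Stack: [4]
STORE_FAST i → i=4. Stack: []
LOAD_FAST i → push 4. Stack: [4]
LOAD_CONST → push 4. Stack: [4, 4]
COMPARE_OP bool(<) → 4 vs 4 = False. Stack: [False]
POP_JUMP_IF_FALSE → pop False; jump. Stack: []
LOAD_FAST r → push -7. Stack: [-7]
RETURN_VALUE → return -7.

-7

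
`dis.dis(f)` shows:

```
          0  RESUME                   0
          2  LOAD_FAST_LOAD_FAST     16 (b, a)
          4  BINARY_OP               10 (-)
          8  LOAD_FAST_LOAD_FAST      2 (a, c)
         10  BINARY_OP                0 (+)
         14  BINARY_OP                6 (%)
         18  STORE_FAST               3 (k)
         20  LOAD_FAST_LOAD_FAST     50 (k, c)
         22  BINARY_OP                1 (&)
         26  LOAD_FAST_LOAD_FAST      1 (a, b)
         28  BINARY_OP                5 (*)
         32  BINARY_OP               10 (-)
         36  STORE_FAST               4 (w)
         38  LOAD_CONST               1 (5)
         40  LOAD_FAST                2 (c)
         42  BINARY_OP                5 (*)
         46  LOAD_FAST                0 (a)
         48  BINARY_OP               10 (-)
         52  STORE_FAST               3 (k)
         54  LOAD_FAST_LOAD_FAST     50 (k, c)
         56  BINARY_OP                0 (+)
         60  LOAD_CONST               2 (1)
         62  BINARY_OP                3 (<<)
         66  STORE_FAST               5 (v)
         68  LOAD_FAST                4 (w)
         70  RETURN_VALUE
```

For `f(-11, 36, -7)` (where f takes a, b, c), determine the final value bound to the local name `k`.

LOAD_FAST_LOAD_FAST b,a → push 36,-11. Stack: [36, -11]
BINARY_OP - → 36 - -11 = 47. Stack: [47]
LOAD_FAST_LOAD_FAST a,c → push -11,-7. Stack: [47, -11, -7]
BINARY_OP + → -11 + -7 = -18. Stack: [47, -18]
BINARY_OP % → 47 % -18 = -7. Stack: [-7]
STORE_FAST k → k=-7. Stack: []
LOAD_FAST_LOAD_FAST k,c → push -7,-7. Stack: [-7, -7]
BINARY_OP & → -7 & -7 = -7. Stack: [-7]
LOAD_FAST_LOAD_FAST a,b → push -11,36. Stack: [-7, -11, 36]
BINARY_OP * → -11 * 36 = -396. Stack: [-7, -396]
BINARY_OP - → -7 - -396 = 389. Stack: [389]
STORE_FAST w → w=389. Stack: []
LOAD_CONST → push 5. Stack: [5]
LOAD_FAST c → push -7. Stack: [5, -7]
BINARY_OP * → 5 * -7 = -35. Stack: [-35]
LOAD_FAST a → push -11. Stack: [-35, -11]
BINARY_OP - → -35 - -11 = -24. Stack: [-24]
STORE_FAST k → k=-24. Stack: []
LOAD_FAST_LOAD_FAST k,c → push -24,-7. Stack: [-24, -7]
BINARY_OP + → -24 + -7 = -31. Stack: [-31]
LOAD_CONST → push 1. Stack: [-31, 1]
BINARY_OP << → -31 << 1 = -62. Stack: [-62]
STORE_FAST v → v=-62. Stack: []
LOAD_FAST w → push 389. Stack: [389]
RETURN_VALUE → return 389.

-24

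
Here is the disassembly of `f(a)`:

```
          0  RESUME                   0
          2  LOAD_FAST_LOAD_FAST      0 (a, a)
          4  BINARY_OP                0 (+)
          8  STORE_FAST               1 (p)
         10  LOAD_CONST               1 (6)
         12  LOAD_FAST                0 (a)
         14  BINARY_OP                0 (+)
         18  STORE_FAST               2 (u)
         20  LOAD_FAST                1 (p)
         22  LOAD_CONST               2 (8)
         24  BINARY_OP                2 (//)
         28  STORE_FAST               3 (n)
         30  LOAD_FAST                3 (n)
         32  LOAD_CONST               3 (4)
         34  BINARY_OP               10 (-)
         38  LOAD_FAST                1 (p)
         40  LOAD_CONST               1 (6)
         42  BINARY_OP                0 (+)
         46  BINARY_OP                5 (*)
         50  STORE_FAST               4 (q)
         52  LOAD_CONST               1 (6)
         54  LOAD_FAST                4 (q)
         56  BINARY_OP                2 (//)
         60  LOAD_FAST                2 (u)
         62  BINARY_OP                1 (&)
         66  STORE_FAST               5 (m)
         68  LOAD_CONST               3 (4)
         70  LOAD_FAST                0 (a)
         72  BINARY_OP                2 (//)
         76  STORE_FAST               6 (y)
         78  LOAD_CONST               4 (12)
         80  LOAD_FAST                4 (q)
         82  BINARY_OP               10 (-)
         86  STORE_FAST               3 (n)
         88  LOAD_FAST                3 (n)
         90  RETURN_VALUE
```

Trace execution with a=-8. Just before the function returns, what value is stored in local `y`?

-1

LOAD_FAST_LOAD_FAST a,a → push -8,-8. Stack: [-8, -8]
BINARY_OP + → -8 + -8 = -16. Stack: [-16]
STORE_FAST p → p=-16. Stack: []
LOAD_CONST → push 6. Stack: [6]
LOAD_FAST a → push -8. Stack: [6, -8]
BINARY_OP + → 6 + -8 = -2. Stack: [-2]
STORE_FAST u → u=-2. Stack: []
LOAD_FAST p → push -16. Stack: [-16]
LOAD_CONST → push 8. Stack: [-16, 8]
BINARY_OP // → -16 // 8 = -2. Stack: [-2]
STORE_FAST n → n=-2. Stack: []
LOAD_FAST n → push -2. Stack: [-2]
LOAD_CONST → push 4. Stack: [-2, 4]
BINARY_OP - → -2 - 4 = -6. Stack: [-6]
LOAD_FAST p → push -16. Stack: [-6, -16]
LOAD_CONST → push 6. Stack: [-6, -16, 6]
BINARY_OP + → -16 + 6 = -10. Stack: [-6, -10]
BINARY_OP * → -6 * -10 = 60. Stack: [60]
STORE_FAST q → q=60. Stack: []
LOAD_CONST → push 6. Stack: [6]
LOAD_FAST q → push 60. Stack: [6, 60]
BINARY_OP // → 6 // 60 = 0. Stack: [0]
LOAD_FAST u → push -2. Stack: [0, -2]
BINARY_OP & → 0 & -2 = 0. Stack: [0]
STORE_FAST m → m=0. Stack: []
LOAD_CONST → push 4. Stack: [4]
LOAD_FAST a → push -8. Stack: [4, -8]
BINARY_OP // → 4 // -8 = -1. Stack: [-1]
STORE_FAST y → y=-1. Stack: []
LOAD_CONST → push 12. Stack: [12]
LOAD_FAST q → push 60. Stack: [12, 60]
BINARY_OP - → 12 - 60 = -48. Stack: [-48]
STORE_FAST n → n=-48. Stack: []
LOAD_FAST n → push -48. Stack: [-48]
RETURN_VALUE → return -48.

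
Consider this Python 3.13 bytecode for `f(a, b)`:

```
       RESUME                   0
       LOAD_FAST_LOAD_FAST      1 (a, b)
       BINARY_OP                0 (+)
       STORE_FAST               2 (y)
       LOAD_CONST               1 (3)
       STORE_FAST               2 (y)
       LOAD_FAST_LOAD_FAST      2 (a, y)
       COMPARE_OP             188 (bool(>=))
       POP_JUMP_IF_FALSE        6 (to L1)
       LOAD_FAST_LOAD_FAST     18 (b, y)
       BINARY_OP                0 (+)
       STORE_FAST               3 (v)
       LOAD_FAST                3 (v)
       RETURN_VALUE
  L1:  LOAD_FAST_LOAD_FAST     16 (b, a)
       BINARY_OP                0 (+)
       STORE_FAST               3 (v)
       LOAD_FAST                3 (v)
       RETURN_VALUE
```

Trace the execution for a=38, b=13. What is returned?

LOAD_FAST_LOAD_FAST a,b → push 38,13. Stack: [38, 13]
BINARY_OP + → 38 + 13 = 51. Stack: [51]
STORE_FAST y → y=51. Stack: []
LOAD_CONST → push 3. Stack: [3]
STORE_FAST y → y=3. Stack: []
LOAD_FAST_LOAD_FAST a,y → push 38,3. Stack: [38, 3]
COMPARE_OP bool(>=) → 38 vs 3 = True. Stack: [True]
POP_JUMP_IF_FALSE → pop True; no jump. Stack: []
LOAD_FAST_LOAD_FAST b,y → push 13,3. Stack: [13, 3]
BINARY_OP + → 13 + 3 = 16. Stack: [16]
STORE_FAST v → v=16. Stack: []
LOAD_FAST v → push 16. Stack: [16]
RETURN_VALUE → return 16.

16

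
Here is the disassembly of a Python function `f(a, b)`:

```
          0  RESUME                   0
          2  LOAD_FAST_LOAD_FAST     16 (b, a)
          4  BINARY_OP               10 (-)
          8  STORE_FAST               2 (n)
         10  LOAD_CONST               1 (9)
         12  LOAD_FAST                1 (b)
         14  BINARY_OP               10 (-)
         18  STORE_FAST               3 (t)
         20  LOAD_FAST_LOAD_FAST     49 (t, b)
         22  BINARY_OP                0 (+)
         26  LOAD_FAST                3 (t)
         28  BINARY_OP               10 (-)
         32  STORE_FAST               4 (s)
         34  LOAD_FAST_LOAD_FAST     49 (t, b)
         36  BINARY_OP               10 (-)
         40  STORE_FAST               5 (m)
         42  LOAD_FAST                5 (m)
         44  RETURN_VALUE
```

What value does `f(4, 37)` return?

LOAD_FAST_LOAD_FAST b,a → push 37,4. Stack: [37, 4]
BINARY_OP - → 37 - 4 = 33. Stack: [33]
STORE_FAST n → n=33. Stack: []
LOAD_CONST → push 9. Stack: [9]
LOAD_FAST b → push 37. Stack: [9, 37]
BINARY_OP - → 9 - 37 = -28. Stack: [-28]
STORE_FAST t → t=-28. Stack: []
LOAD_FAST_LOAD_FAST t,b → push -28,37. Stack: [-28, 37]
BINARY_OP + → -28 + 37 = 9. Stack: [9]
LOAD_FAST t → push -28. Stack: [9, -28]
BINARY_OP - → 9 - -28 = 37. Stack: [37]
STORE_FAST s → s=37. Stack: []
LOAD_FAST_LOAD_FAST t,b → push -28,37. Stack: [-28, 37]
BINARY_OP - → -28 - 37 = -65. Stack: [-65]
STORE_FAST m → m=-65. Stack: []
LOAD_FAST m → push -65. Stack: [-65]
RETURN_VALUE → return -65.

-65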